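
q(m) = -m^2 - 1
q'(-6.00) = 12.00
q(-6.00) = -37.00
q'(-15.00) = 30.00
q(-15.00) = -226.00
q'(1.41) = -2.82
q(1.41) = -2.99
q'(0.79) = -1.58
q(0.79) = -1.62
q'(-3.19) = 6.38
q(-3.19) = -11.18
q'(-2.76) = 5.52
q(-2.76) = -8.62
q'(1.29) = -2.58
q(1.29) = -2.66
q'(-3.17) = 6.34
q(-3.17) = -11.05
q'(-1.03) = 2.06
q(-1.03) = -2.06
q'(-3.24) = 6.48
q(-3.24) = -11.50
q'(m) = -2*m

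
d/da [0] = 0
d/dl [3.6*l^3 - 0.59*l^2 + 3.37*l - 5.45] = 10.8*l^2 - 1.18*l + 3.37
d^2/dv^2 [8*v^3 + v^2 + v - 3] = 48*v + 2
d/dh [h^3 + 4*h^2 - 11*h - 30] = 3*h^2 + 8*h - 11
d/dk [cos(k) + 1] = -sin(k)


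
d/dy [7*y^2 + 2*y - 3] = 14*y + 2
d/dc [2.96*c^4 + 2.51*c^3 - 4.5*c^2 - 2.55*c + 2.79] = 11.84*c^3 + 7.53*c^2 - 9.0*c - 2.55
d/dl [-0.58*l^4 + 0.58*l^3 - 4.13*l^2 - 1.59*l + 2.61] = -2.32*l^3 + 1.74*l^2 - 8.26*l - 1.59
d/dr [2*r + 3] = 2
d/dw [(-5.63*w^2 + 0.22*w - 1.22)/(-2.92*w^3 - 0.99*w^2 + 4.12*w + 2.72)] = (-16.4396*w^4 + 1.2848*w^3 - 33.665*w^2 - 33.0428*w + 5.6248)/(8.5264*w^6 + 5.7816*w^5 - 23.0807*w^4 - 24.0424*w^3 + 11.5888*w^2 + 22.4128*w + 7.3984)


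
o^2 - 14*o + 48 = (o - 8)*(o - 6)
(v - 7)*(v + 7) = v^2 - 49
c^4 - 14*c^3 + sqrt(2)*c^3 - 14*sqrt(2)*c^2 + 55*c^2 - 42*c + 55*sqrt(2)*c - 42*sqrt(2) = (c - 7)*(c - 6)*(c - 1)*(c + sqrt(2))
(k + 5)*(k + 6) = k^2 + 11*k + 30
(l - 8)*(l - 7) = l^2 - 15*l + 56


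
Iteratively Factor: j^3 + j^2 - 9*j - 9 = (j - 3)*(j^2 + 4*j + 3) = (j - 3)*(j + 1)*(j + 3)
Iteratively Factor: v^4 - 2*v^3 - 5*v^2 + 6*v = (v - 3)*(v^3 + v^2 - 2*v) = v*(v - 3)*(v^2 + v - 2) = v*(v - 3)*(v + 2)*(v - 1)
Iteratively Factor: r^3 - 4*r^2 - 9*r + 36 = (r - 4)*(r^2 - 9) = (r - 4)*(r + 3)*(r - 3)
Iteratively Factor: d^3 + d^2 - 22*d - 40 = (d + 4)*(d^2 - 3*d - 10) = (d - 5)*(d + 4)*(d + 2)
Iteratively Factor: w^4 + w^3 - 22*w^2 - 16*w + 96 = (w - 2)*(w^3 + 3*w^2 - 16*w - 48) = (w - 2)*(w + 3)*(w^2 - 16) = (w - 4)*(w - 2)*(w + 3)*(w + 4)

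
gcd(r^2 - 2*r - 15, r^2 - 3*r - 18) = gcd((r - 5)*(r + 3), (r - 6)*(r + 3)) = r + 3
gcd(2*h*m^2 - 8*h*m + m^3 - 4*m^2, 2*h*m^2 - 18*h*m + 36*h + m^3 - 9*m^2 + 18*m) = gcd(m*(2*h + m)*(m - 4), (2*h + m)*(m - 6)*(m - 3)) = 2*h + m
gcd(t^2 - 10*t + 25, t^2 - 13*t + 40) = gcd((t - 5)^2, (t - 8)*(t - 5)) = t - 5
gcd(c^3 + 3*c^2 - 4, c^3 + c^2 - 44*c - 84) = c + 2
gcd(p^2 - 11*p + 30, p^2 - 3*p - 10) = p - 5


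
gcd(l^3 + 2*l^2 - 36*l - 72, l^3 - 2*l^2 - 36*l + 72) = l^2 - 36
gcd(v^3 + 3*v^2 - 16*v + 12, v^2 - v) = v - 1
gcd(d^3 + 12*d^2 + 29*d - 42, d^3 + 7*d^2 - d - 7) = d^2 + 6*d - 7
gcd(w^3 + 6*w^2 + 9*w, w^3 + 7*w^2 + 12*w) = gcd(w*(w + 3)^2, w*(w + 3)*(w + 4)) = w^2 + 3*w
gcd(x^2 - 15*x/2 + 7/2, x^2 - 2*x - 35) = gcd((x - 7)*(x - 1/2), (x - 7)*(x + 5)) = x - 7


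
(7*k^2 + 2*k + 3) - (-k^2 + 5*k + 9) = 8*k^2 - 3*k - 6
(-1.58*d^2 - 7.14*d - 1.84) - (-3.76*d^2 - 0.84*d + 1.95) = 2.18*d^2 - 6.3*d - 3.79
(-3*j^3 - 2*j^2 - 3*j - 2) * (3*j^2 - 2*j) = -9*j^5 - 5*j^3 + 4*j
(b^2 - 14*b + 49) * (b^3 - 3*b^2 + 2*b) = b^5 - 17*b^4 + 93*b^3 - 175*b^2 + 98*b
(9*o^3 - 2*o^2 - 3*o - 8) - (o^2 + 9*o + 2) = 9*o^3 - 3*o^2 - 12*o - 10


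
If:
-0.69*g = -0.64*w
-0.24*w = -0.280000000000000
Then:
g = 1.08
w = 1.17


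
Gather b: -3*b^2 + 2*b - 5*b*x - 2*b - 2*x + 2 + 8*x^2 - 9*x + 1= -3*b^2 - 5*b*x + 8*x^2 - 11*x + 3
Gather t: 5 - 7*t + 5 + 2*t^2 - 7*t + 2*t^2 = 4*t^2 - 14*t + 10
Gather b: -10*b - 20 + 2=-10*b - 18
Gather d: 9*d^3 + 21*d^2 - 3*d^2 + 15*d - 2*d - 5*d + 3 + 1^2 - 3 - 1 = 9*d^3 + 18*d^2 + 8*d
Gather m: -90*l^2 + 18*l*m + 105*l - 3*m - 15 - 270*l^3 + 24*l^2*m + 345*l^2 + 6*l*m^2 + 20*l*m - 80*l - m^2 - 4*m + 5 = -270*l^3 + 255*l^2 + 25*l + m^2*(6*l - 1) + m*(24*l^2 + 38*l - 7) - 10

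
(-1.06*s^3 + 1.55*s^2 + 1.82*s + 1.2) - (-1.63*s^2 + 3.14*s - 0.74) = -1.06*s^3 + 3.18*s^2 - 1.32*s + 1.94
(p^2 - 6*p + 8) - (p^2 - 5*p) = 8 - p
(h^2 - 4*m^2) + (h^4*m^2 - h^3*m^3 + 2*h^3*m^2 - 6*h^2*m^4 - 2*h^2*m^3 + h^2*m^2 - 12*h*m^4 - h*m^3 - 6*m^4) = h^4*m^2 - h^3*m^3 + 2*h^3*m^2 - 6*h^2*m^4 - 2*h^2*m^3 + h^2*m^2 + h^2 - 12*h*m^4 - h*m^3 - 6*m^4 - 4*m^2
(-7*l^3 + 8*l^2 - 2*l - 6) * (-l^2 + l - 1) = 7*l^5 - 15*l^4 + 17*l^3 - 4*l^2 - 4*l + 6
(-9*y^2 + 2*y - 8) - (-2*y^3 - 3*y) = 2*y^3 - 9*y^2 + 5*y - 8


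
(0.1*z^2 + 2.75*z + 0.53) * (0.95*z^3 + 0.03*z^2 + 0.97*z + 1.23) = 0.095*z^5 + 2.6155*z^4 + 0.683*z^3 + 2.8064*z^2 + 3.8966*z + 0.6519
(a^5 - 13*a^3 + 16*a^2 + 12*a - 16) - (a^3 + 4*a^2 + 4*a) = a^5 - 14*a^3 + 12*a^2 + 8*a - 16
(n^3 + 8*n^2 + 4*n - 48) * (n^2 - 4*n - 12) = n^5 + 4*n^4 - 40*n^3 - 160*n^2 + 144*n + 576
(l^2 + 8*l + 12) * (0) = 0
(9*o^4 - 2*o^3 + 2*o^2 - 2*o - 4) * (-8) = -72*o^4 + 16*o^3 - 16*o^2 + 16*o + 32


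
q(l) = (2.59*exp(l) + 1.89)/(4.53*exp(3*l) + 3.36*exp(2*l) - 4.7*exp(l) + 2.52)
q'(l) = (2.59*exp(l) + 1.89)*(-13.59*exp(3*l) - 6.72*exp(2*l) + 4.7*exp(l))/(4.53*exp(3*l) + 3.36*exp(2*l) - 4.7*exp(l) + 2.52)^2 + 2.59*exp(l)/(4.53*exp(3*l) + 3.36*exp(2*l) - 4.7*exp(l) + 2.52) = (-23.4654*exp(3*l) - 34.3875*exp(2*l) - 12.7008*exp(l) + 15.4098)*exp(l)/(20.5209*exp(6*l) + 30.4416*exp(5*l) - 31.2924*exp(4*l) - 8.7528*exp(3*l) + 39.0244*exp(2*l) - 23.688*exp(l) + 6.3504)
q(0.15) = 0.56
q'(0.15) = -1.27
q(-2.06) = 1.12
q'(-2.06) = 0.43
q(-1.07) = 1.87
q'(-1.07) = 0.94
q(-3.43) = 0.83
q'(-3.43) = 0.09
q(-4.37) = 0.78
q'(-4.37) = 0.03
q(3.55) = 0.00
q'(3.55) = -0.00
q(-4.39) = 0.78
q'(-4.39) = 0.03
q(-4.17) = 0.79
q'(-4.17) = 0.04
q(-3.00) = 0.88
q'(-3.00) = 0.14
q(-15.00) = 0.75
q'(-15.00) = 0.00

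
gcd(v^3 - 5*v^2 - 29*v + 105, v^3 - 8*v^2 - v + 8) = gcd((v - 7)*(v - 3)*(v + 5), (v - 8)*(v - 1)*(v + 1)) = 1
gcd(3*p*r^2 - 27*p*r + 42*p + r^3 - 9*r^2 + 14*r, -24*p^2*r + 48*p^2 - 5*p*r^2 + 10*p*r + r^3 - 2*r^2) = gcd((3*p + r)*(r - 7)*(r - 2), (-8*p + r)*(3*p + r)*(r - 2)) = 3*p*r - 6*p + r^2 - 2*r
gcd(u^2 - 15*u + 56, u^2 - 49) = u - 7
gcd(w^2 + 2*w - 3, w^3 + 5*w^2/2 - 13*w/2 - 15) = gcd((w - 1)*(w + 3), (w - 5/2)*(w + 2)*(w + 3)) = w + 3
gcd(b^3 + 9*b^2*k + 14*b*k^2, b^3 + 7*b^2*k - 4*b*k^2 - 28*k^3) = b^2 + 9*b*k + 14*k^2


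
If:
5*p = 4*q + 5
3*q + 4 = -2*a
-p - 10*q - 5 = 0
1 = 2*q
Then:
No Solution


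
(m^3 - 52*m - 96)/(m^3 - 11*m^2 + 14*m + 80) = (m + 6)/(m - 5)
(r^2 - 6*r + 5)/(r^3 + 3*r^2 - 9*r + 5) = (r - 5)/(r^2 + 4*r - 5)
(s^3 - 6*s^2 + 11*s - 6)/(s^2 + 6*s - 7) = (s^2 - 5*s + 6)/(s + 7)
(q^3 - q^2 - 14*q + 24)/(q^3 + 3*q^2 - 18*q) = (q^2 + 2*q - 8)/(q*(q + 6))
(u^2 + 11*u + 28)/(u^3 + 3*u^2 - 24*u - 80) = (u + 7)/(u^2 - u - 20)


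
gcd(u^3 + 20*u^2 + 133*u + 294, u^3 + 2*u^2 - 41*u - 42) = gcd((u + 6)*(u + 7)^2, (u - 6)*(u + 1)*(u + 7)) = u + 7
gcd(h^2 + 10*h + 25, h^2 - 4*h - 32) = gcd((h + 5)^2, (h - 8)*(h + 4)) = 1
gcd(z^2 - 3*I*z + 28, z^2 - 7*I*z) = z - 7*I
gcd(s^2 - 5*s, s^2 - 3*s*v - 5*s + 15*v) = s - 5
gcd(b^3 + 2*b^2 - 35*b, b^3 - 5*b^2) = b^2 - 5*b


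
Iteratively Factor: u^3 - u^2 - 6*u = (u)*(u^2 - u - 6) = u*(u + 2)*(u - 3)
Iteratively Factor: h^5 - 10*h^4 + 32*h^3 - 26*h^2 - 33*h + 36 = (h - 3)*(h^4 - 7*h^3 + 11*h^2 + 7*h - 12) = (h - 3)*(h - 1)*(h^3 - 6*h^2 + 5*h + 12) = (h - 4)*(h - 3)*(h - 1)*(h^2 - 2*h - 3) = (h - 4)*(h - 3)^2*(h - 1)*(h + 1)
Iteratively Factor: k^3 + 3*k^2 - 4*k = (k)*(k^2 + 3*k - 4) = k*(k - 1)*(k + 4)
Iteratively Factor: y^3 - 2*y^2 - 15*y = (y - 5)*(y^2 + 3*y) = (y - 5)*(y + 3)*(y)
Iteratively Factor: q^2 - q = (q)*(q - 1)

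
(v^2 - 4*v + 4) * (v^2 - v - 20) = v^4 - 5*v^3 - 12*v^2 + 76*v - 80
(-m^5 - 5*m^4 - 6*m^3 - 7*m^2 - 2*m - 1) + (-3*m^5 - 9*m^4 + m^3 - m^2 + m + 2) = -4*m^5 - 14*m^4 - 5*m^3 - 8*m^2 - m + 1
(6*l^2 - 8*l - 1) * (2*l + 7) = 12*l^3 + 26*l^2 - 58*l - 7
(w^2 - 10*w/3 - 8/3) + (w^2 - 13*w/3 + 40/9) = 2*w^2 - 23*w/3 + 16/9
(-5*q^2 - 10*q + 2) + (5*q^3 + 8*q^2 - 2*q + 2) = 5*q^3 + 3*q^2 - 12*q + 4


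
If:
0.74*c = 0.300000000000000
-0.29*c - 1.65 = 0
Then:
No Solution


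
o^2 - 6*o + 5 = (o - 5)*(o - 1)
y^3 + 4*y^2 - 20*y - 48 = (y - 4)*(y + 2)*(y + 6)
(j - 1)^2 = j^2 - 2*j + 1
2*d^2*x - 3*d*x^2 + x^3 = x*(-2*d + x)*(-d + x)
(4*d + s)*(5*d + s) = 20*d^2 + 9*d*s + s^2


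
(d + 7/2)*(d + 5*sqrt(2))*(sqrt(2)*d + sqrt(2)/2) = sqrt(2)*d^3 + 4*sqrt(2)*d^2 + 10*d^2 + 7*sqrt(2)*d/4 + 40*d + 35/2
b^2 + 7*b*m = b*(b + 7*m)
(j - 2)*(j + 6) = j^2 + 4*j - 12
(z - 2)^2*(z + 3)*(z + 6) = z^4 + 5*z^3 - 14*z^2 - 36*z + 72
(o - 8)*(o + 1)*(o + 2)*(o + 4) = o^4 - o^3 - 42*o^2 - 104*o - 64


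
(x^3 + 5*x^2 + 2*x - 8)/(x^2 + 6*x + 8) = x - 1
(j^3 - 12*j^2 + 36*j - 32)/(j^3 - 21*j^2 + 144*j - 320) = (j^2 - 4*j + 4)/(j^2 - 13*j + 40)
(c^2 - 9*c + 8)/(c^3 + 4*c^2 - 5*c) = (c - 8)/(c*(c + 5))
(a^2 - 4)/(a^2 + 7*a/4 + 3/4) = 4*(a^2 - 4)/(4*a^2 + 7*a + 3)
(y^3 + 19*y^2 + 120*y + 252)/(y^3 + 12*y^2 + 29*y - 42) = (y + 6)/(y - 1)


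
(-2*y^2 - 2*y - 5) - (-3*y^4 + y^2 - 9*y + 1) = 3*y^4 - 3*y^2 + 7*y - 6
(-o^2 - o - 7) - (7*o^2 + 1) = -8*o^2 - o - 8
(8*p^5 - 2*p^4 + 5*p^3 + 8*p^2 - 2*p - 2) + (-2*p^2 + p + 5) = 8*p^5 - 2*p^4 + 5*p^3 + 6*p^2 - p + 3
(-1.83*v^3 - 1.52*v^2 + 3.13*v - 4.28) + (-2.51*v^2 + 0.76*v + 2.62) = -1.83*v^3 - 4.03*v^2 + 3.89*v - 1.66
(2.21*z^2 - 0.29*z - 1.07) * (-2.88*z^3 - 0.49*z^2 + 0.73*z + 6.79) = -6.3648*z^5 - 0.2477*z^4 + 4.837*z^3 + 15.3185*z^2 - 2.7502*z - 7.2653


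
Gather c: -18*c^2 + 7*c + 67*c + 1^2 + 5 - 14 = -18*c^2 + 74*c - 8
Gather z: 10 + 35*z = 35*z + 10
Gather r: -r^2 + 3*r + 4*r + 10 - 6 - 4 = -r^2 + 7*r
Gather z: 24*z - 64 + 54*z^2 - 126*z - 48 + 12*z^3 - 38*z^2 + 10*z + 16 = 12*z^3 + 16*z^2 - 92*z - 96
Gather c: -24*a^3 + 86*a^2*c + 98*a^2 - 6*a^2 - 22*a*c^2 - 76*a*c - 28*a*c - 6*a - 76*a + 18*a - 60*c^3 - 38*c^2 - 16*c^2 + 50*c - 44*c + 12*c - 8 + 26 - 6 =-24*a^3 + 92*a^2 - 64*a - 60*c^3 + c^2*(-22*a - 54) + c*(86*a^2 - 104*a + 18) + 12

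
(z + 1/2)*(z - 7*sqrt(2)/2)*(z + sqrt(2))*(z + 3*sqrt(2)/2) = z^4 - sqrt(2)*z^3 + z^3/2 - 29*z^2/2 - sqrt(2)*z^2/2 - 21*sqrt(2)*z/2 - 29*z/4 - 21*sqrt(2)/4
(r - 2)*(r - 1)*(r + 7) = r^3 + 4*r^2 - 19*r + 14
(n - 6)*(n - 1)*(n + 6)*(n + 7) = n^4 + 6*n^3 - 43*n^2 - 216*n + 252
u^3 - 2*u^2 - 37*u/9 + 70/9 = (u - 7/3)*(u - 5/3)*(u + 2)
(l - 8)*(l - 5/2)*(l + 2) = l^3 - 17*l^2/2 - l + 40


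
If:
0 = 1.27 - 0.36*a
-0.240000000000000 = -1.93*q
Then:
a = 3.53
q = 0.12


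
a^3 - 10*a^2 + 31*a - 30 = (a - 5)*(a - 3)*(a - 2)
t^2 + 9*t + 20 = (t + 4)*(t + 5)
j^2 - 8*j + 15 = (j - 5)*(j - 3)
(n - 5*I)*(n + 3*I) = n^2 - 2*I*n + 15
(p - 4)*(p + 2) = p^2 - 2*p - 8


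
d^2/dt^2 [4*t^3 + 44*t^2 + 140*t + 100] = 24*t + 88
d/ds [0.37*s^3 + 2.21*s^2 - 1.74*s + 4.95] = 1.11*s^2 + 4.42*s - 1.74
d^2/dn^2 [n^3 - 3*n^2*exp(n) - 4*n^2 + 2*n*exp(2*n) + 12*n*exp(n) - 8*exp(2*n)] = -3*n^2*exp(n) + 8*n*exp(2*n) + 6*n - 24*exp(2*n) + 18*exp(n) - 8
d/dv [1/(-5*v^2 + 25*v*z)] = (2*v/5 - z)/(v^2*(v - 5*z)^2)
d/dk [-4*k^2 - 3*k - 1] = -8*k - 3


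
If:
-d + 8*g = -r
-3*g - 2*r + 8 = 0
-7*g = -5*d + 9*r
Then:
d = 20/3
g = 16/39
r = 44/13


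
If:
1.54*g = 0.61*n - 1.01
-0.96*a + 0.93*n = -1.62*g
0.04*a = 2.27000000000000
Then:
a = 56.75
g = 13.34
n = 35.34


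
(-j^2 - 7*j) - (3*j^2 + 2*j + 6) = -4*j^2 - 9*j - 6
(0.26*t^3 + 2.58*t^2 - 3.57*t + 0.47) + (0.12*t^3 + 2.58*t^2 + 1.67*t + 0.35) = 0.38*t^3 + 5.16*t^2 - 1.9*t + 0.82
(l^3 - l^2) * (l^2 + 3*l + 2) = l^5 + 2*l^4 - l^3 - 2*l^2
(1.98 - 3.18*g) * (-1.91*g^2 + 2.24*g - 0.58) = 6.0738*g^3 - 10.905*g^2 + 6.2796*g - 1.1484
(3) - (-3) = 6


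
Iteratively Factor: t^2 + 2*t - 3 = (t - 1)*(t + 3)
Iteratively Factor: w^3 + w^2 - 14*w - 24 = (w - 4)*(w^2 + 5*w + 6) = (w - 4)*(w + 2)*(w + 3)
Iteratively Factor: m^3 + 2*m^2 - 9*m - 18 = (m + 3)*(m^2 - m - 6) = (m + 2)*(m + 3)*(m - 3)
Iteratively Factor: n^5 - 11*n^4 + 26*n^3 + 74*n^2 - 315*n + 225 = (n + 3)*(n^4 - 14*n^3 + 68*n^2 - 130*n + 75) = (n - 1)*(n + 3)*(n^3 - 13*n^2 + 55*n - 75) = (n - 3)*(n - 1)*(n + 3)*(n^2 - 10*n + 25) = (n - 5)*(n - 3)*(n - 1)*(n + 3)*(n - 5)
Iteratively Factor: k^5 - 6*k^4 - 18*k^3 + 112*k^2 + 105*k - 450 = (k + 3)*(k^4 - 9*k^3 + 9*k^2 + 85*k - 150) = (k - 2)*(k + 3)*(k^3 - 7*k^2 - 5*k + 75) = (k - 2)*(k + 3)^2*(k^2 - 10*k + 25) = (k - 5)*(k - 2)*(k + 3)^2*(k - 5)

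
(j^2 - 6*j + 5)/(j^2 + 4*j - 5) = (j - 5)/(j + 5)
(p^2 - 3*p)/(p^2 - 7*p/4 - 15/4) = 4*p/(4*p + 5)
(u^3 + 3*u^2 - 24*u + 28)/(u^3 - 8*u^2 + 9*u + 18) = (u^3 + 3*u^2 - 24*u + 28)/(u^3 - 8*u^2 + 9*u + 18)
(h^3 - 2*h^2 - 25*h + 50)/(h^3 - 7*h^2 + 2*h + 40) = (h^2 + 3*h - 10)/(h^2 - 2*h - 8)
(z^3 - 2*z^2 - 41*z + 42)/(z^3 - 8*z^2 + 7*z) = (z + 6)/z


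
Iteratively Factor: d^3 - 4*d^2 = (d - 4)*(d^2) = d*(d - 4)*(d)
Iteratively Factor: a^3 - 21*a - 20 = (a + 4)*(a^2 - 4*a - 5) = (a - 5)*(a + 4)*(a + 1)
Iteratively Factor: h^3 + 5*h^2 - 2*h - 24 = (h + 4)*(h^2 + h - 6) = (h + 3)*(h + 4)*(h - 2)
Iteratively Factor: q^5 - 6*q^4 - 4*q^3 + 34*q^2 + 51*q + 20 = (q - 4)*(q^4 - 2*q^3 - 12*q^2 - 14*q - 5) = (q - 4)*(q + 1)*(q^3 - 3*q^2 - 9*q - 5) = (q - 5)*(q - 4)*(q + 1)*(q^2 + 2*q + 1) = (q - 5)*(q - 4)*(q + 1)^2*(q + 1)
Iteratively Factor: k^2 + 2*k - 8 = (k + 4)*(k - 2)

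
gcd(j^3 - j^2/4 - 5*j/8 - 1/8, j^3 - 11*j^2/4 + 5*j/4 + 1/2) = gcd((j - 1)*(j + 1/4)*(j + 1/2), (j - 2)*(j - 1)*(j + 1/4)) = j^2 - 3*j/4 - 1/4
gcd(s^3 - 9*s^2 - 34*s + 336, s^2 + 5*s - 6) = s + 6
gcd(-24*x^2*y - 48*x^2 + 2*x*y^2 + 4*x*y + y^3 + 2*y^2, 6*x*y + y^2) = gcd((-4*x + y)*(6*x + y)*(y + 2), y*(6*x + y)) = 6*x + y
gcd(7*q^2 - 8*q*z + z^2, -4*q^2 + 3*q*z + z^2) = -q + z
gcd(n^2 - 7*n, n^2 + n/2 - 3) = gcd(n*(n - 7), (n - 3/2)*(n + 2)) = 1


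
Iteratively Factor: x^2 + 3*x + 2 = (x + 1)*(x + 2)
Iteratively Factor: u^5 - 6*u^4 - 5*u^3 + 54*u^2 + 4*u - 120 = (u - 5)*(u^4 - u^3 - 10*u^2 + 4*u + 24) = (u - 5)*(u + 2)*(u^3 - 3*u^2 - 4*u + 12) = (u - 5)*(u - 2)*(u + 2)*(u^2 - u - 6) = (u - 5)*(u - 3)*(u - 2)*(u + 2)*(u + 2)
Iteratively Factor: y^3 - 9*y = (y + 3)*(y^2 - 3*y) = y*(y + 3)*(y - 3)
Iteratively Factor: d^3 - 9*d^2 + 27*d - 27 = (d - 3)*(d^2 - 6*d + 9) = (d - 3)^2*(d - 3)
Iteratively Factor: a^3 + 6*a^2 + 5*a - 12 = (a - 1)*(a^2 + 7*a + 12) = (a - 1)*(a + 4)*(a + 3)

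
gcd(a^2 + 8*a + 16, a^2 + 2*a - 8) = a + 4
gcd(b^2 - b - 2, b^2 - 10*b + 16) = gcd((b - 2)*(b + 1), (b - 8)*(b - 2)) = b - 2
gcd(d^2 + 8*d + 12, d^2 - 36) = d + 6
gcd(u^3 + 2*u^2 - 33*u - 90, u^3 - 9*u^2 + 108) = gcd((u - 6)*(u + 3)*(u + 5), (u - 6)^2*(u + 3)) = u^2 - 3*u - 18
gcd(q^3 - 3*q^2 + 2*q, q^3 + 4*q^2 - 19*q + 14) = q^2 - 3*q + 2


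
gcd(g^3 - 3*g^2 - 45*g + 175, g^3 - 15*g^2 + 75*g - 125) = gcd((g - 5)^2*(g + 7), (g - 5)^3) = g^2 - 10*g + 25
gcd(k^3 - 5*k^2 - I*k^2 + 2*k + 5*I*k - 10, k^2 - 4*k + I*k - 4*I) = k + I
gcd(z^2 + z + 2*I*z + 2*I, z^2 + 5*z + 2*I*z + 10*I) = z + 2*I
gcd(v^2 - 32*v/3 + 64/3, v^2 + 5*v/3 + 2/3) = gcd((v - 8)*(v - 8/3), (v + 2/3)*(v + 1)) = 1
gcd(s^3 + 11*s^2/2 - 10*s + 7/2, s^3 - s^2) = s - 1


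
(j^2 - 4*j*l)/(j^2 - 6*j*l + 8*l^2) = j/(j - 2*l)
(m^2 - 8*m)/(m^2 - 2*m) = (m - 8)/(m - 2)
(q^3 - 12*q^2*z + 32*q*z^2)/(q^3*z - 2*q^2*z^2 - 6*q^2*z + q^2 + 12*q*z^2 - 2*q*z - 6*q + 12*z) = q*(q^2 - 12*q*z + 32*z^2)/(q^3*z - 2*q^2*z^2 - 6*q^2*z + q^2 + 12*q*z^2 - 2*q*z - 6*q + 12*z)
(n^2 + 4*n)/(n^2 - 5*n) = (n + 4)/(n - 5)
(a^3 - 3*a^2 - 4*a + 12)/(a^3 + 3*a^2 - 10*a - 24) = (a - 2)/(a + 4)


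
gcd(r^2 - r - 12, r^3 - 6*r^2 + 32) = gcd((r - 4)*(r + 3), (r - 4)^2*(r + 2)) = r - 4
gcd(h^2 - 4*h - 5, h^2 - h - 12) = 1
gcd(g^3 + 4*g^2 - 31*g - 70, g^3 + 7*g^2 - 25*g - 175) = g^2 + 2*g - 35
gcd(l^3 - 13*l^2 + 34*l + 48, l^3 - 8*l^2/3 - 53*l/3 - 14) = l^2 - 5*l - 6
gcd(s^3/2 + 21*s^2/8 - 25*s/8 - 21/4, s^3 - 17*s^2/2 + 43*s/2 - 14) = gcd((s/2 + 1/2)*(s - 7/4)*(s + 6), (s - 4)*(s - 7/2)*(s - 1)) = 1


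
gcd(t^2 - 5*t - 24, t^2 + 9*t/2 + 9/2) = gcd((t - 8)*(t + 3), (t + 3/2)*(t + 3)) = t + 3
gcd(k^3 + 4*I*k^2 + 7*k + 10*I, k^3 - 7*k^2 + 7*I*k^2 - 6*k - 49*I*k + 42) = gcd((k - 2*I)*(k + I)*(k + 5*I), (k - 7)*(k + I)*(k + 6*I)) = k + I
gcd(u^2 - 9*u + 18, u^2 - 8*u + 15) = u - 3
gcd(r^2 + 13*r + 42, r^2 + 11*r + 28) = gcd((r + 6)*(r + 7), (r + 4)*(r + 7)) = r + 7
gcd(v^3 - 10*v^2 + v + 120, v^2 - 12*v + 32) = v - 8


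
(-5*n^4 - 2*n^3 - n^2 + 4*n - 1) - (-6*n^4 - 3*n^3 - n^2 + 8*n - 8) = n^4 + n^3 - 4*n + 7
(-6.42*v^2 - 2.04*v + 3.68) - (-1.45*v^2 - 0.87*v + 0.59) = -4.97*v^2 - 1.17*v + 3.09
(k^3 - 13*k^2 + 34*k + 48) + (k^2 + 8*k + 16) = k^3 - 12*k^2 + 42*k + 64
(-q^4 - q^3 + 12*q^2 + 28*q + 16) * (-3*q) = 3*q^5 + 3*q^4 - 36*q^3 - 84*q^2 - 48*q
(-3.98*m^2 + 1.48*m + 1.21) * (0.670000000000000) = -2.6666*m^2 + 0.9916*m + 0.8107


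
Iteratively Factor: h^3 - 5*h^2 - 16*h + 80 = (h - 5)*(h^2 - 16) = (h - 5)*(h + 4)*(h - 4)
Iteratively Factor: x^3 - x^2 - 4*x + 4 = (x - 2)*(x^2 + x - 2) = (x - 2)*(x - 1)*(x + 2)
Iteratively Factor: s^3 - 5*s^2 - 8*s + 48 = (s + 3)*(s^2 - 8*s + 16) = (s - 4)*(s + 3)*(s - 4)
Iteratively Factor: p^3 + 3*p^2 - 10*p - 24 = (p - 3)*(p^2 + 6*p + 8) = (p - 3)*(p + 4)*(p + 2)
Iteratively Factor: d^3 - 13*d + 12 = (d + 4)*(d^2 - 4*d + 3) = (d - 3)*(d + 4)*(d - 1)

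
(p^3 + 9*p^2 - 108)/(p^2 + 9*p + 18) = (p^2 + 3*p - 18)/(p + 3)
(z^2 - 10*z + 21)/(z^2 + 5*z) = (z^2 - 10*z + 21)/(z*(z + 5))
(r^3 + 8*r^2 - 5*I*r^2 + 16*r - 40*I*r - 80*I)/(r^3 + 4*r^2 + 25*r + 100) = (r + 4)/(r + 5*I)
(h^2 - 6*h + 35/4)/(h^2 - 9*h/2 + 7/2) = (h - 5/2)/(h - 1)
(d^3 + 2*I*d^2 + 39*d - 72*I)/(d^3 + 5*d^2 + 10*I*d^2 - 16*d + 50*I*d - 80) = (d^2 - 6*I*d - 9)/(d^2 + d*(5 + 2*I) + 10*I)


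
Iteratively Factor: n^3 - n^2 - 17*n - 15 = (n - 5)*(n^2 + 4*n + 3) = (n - 5)*(n + 3)*(n + 1)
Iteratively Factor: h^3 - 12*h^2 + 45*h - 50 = (h - 5)*(h^2 - 7*h + 10) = (h - 5)*(h - 2)*(h - 5)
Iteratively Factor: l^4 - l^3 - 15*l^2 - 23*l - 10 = (l + 1)*(l^3 - 2*l^2 - 13*l - 10) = (l - 5)*(l + 1)*(l^2 + 3*l + 2) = (l - 5)*(l + 1)^2*(l + 2)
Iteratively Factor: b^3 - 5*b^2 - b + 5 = (b - 5)*(b^2 - 1) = (b - 5)*(b - 1)*(b + 1)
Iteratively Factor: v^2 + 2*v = (v)*(v + 2)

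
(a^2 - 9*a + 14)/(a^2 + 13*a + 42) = (a^2 - 9*a + 14)/(a^2 + 13*a + 42)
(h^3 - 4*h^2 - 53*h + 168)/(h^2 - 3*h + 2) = (h^3 - 4*h^2 - 53*h + 168)/(h^2 - 3*h + 2)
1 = 1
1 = 1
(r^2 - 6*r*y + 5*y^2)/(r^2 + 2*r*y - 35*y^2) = (r - y)/(r + 7*y)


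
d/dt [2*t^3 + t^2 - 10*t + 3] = 6*t^2 + 2*t - 10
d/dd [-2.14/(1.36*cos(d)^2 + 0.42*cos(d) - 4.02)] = -(5.8208*cos(d) + 0.8988)*sin(d)/(1.36*cos(d)^2 + 0.42*cos(d) - 4.02)^2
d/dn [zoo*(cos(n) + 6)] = zoo*sin(n)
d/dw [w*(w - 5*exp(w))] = -w*(5*exp(w) - 1) + w - 5*exp(w)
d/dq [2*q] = 2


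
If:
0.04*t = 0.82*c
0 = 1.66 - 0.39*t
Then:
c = 0.21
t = 4.26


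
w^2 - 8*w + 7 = (w - 7)*(w - 1)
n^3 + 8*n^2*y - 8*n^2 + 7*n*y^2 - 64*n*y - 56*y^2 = (n - 8)*(n + y)*(n + 7*y)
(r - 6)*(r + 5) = r^2 - r - 30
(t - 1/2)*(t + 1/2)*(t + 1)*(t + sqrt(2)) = t^4 + t^3 + sqrt(2)*t^3 - t^2/4 + sqrt(2)*t^2 - sqrt(2)*t/4 - t/4 - sqrt(2)/4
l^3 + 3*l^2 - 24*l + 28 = (l - 2)^2*(l + 7)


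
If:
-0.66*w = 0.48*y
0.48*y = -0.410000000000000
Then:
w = 0.62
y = -0.85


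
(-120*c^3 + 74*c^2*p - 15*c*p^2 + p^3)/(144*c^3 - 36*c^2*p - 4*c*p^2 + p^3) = (-5*c + p)/(6*c + p)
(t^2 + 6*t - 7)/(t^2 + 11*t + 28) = (t - 1)/(t + 4)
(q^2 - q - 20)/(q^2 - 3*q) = (q^2 - q - 20)/(q*(q - 3))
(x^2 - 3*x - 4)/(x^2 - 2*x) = (x^2 - 3*x - 4)/(x*(x - 2))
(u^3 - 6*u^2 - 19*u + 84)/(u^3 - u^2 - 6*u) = (u^2 - 3*u - 28)/(u*(u + 2))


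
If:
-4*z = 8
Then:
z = -2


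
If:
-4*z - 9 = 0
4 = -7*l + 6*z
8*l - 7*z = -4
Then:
No Solution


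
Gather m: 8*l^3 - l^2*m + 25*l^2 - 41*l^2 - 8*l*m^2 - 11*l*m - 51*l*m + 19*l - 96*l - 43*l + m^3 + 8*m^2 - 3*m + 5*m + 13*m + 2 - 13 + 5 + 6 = 8*l^3 - 16*l^2 - 120*l + m^3 + m^2*(8 - 8*l) + m*(-l^2 - 62*l + 15)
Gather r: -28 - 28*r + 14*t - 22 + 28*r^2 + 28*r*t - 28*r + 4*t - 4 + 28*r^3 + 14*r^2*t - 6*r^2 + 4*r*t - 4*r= 28*r^3 + r^2*(14*t + 22) + r*(32*t - 60) + 18*t - 54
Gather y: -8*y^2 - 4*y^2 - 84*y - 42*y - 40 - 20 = -12*y^2 - 126*y - 60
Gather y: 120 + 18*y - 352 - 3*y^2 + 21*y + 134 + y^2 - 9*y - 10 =-2*y^2 + 30*y - 108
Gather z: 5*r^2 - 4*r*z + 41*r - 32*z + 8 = 5*r^2 + 41*r + z*(-4*r - 32) + 8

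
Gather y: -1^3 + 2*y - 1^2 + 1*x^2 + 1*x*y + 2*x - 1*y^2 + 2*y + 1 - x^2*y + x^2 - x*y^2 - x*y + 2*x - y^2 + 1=2*x^2 + 4*x + y^2*(-x - 2) + y*(4 - x^2)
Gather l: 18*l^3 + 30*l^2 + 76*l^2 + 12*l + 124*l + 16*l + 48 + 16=18*l^3 + 106*l^2 + 152*l + 64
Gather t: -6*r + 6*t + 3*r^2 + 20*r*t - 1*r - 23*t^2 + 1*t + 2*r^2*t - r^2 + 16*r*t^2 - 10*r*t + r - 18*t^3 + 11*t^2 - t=2*r^2 - 6*r - 18*t^3 + t^2*(16*r - 12) + t*(2*r^2 + 10*r + 6)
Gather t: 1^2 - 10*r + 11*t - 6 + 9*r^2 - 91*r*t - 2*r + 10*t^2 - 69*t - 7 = 9*r^2 - 12*r + 10*t^2 + t*(-91*r - 58) - 12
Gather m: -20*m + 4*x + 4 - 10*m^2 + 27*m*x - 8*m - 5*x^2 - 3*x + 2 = -10*m^2 + m*(27*x - 28) - 5*x^2 + x + 6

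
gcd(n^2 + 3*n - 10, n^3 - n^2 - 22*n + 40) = n^2 + 3*n - 10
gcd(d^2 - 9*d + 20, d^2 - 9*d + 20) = d^2 - 9*d + 20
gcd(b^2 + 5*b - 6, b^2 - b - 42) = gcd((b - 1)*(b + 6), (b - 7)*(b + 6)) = b + 6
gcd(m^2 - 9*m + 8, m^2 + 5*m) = 1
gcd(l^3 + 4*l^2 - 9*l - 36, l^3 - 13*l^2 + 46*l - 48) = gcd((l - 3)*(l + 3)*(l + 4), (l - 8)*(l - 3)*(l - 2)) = l - 3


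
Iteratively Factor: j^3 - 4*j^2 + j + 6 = (j + 1)*(j^2 - 5*j + 6) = (j - 3)*(j + 1)*(j - 2)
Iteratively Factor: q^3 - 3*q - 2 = (q - 2)*(q^2 + 2*q + 1) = (q - 2)*(q + 1)*(q + 1)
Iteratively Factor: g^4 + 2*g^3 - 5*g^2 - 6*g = (g - 2)*(g^3 + 4*g^2 + 3*g) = g*(g - 2)*(g^2 + 4*g + 3) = g*(g - 2)*(g + 1)*(g + 3)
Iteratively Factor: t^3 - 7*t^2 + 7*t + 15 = (t - 5)*(t^2 - 2*t - 3) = (t - 5)*(t + 1)*(t - 3)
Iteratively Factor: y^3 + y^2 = (y)*(y^2 + y) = y*(y + 1)*(y)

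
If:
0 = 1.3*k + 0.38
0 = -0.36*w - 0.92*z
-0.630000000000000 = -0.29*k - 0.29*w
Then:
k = -0.29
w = 2.46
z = -0.96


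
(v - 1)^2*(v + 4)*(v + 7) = v^4 + 9*v^3 + 7*v^2 - 45*v + 28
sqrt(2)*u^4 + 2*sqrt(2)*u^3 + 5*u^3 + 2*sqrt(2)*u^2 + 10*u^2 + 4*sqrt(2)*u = u*(u + 2)*(u + 2*sqrt(2))*(sqrt(2)*u + 1)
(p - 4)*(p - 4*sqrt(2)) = p^2 - 4*sqrt(2)*p - 4*p + 16*sqrt(2)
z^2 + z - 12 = (z - 3)*(z + 4)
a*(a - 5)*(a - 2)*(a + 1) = a^4 - 6*a^3 + 3*a^2 + 10*a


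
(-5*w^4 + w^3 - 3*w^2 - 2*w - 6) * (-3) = 15*w^4 - 3*w^3 + 9*w^2 + 6*w + 18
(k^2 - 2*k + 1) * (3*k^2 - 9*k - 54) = 3*k^4 - 15*k^3 - 33*k^2 + 99*k - 54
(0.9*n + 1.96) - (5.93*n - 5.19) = 7.15 - 5.03*n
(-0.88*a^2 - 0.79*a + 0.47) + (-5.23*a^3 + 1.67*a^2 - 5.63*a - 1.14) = -5.23*a^3 + 0.79*a^2 - 6.42*a - 0.67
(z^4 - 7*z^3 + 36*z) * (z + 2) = z^5 - 5*z^4 - 14*z^3 + 36*z^2 + 72*z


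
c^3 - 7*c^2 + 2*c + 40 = (c - 5)*(c - 4)*(c + 2)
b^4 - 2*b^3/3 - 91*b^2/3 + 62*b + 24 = (b - 4)*(b - 3)*(b + 1/3)*(b + 6)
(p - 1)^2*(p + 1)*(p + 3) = p^4 + 2*p^3 - 4*p^2 - 2*p + 3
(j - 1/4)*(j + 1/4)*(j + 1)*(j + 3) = j^4 + 4*j^3 + 47*j^2/16 - j/4 - 3/16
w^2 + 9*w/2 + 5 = (w + 2)*(w + 5/2)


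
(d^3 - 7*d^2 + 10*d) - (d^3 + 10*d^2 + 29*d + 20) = -17*d^2 - 19*d - 20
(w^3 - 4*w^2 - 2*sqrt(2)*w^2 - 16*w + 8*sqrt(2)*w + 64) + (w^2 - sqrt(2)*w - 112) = w^3 - 3*w^2 - 2*sqrt(2)*w^2 - 16*w + 7*sqrt(2)*w - 48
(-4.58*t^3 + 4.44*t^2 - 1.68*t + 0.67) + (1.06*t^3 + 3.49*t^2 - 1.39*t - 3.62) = -3.52*t^3 + 7.93*t^2 - 3.07*t - 2.95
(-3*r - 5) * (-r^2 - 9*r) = 3*r^3 + 32*r^2 + 45*r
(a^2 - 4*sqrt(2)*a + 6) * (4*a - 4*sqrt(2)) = 4*a^3 - 20*sqrt(2)*a^2 + 56*a - 24*sqrt(2)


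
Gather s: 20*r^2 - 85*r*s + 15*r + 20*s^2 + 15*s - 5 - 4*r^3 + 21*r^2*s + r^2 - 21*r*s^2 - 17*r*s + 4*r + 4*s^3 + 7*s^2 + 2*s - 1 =-4*r^3 + 21*r^2 + 19*r + 4*s^3 + s^2*(27 - 21*r) + s*(21*r^2 - 102*r + 17) - 6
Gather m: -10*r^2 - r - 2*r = -10*r^2 - 3*r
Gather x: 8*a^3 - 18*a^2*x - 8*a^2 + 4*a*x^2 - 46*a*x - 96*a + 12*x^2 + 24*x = 8*a^3 - 8*a^2 - 96*a + x^2*(4*a + 12) + x*(-18*a^2 - 46*a + 24)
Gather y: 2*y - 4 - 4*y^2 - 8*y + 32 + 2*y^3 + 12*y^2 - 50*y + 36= 2*y^3 + 8*y^2 - 56*y + 64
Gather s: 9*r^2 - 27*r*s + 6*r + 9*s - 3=9*r^2 + 6*r + s*(9 - 27*r) - 3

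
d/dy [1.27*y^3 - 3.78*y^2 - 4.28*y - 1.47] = 3.81*y^2 - 7.56*y - 4.28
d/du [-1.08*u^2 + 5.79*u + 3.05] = 5.79 - 2.16*u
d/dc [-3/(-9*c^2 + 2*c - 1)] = 6*(1 - 9*c)/(9*c^2 - 2*c + 1)^2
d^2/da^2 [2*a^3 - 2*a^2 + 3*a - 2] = 12*a - 4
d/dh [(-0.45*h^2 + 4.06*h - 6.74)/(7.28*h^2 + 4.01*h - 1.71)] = (-31.3613*h^2 + 99.6734*h + 20.0848)/(52.9984*h^4 + 58.3856*h^3 - 8.8175*h^2 - 13.7142*h + 2.9241)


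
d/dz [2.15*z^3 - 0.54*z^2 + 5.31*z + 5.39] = 6.45*z^2 - 1.08*z + 5.31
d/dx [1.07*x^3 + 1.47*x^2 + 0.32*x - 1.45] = 3.21*x^2 + 2.94*x + 0.32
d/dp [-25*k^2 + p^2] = 2*p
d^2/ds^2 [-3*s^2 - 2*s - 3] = -6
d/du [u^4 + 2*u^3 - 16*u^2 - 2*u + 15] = 4*u^3 + 6*u^2 - 32*u - 2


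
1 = 1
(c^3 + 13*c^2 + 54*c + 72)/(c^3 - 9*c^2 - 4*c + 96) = (c^2 + 10*c + 24)/(c^2 - 12*c + 32)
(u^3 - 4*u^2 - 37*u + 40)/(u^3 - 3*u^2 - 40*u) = (u - 1)/u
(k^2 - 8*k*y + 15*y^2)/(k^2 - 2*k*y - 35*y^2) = (-k^2 + 8*k*y - 15*y^2)/(-k^2 + 2*k*y + 35*y^2)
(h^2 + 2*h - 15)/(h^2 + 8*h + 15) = (h - 3)/(h + 3)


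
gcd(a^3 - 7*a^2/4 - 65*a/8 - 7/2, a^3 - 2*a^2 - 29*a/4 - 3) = a^2 - 7*a/2 - 2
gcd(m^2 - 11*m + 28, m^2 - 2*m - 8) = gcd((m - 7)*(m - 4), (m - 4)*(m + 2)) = m - 4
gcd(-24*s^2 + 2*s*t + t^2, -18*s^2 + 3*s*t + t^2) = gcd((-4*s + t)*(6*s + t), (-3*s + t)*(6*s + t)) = 6*s + t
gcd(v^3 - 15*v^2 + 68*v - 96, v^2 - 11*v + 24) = v^2 - 11*v + 24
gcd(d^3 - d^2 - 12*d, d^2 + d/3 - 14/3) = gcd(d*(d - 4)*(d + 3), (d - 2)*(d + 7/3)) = 1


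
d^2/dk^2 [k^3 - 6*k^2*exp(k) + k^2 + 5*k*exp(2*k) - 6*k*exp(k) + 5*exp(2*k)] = -6*k^2*exp(k) + 20*k*exp(2*k) - 30*k*exp(k) + 6*k + 40*exp(2*k) - 24*exp(k) + 2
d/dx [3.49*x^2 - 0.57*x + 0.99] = 6.98*x - 0.57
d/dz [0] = 0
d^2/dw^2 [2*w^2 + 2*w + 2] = 4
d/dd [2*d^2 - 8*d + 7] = 4*d - 8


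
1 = 1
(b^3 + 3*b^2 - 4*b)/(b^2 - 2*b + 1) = b*(b + 4)/(b - 1)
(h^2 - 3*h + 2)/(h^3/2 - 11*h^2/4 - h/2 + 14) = 4*(h^2 - 3*h + 2)/(2*h^3 - 11*h^2 - 2*h + 56)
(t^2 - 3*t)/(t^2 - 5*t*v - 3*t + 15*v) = t/(t - 5*v)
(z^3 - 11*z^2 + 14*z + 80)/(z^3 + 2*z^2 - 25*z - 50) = (z - 8)/(z + 5)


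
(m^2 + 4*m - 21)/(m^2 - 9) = (m + 7)/(m + 3)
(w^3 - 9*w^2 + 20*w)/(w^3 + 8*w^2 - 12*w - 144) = w*(w - 5)/(w^2 + 12*w + 36)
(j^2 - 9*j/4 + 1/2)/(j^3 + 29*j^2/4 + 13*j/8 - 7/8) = 2*(j - 2)/(2*j^2 + 15*j + 7)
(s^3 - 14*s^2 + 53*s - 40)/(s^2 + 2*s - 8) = (s^3 - 14*s^2 + 53*s - 40)/(s^2 + 2*s - 8)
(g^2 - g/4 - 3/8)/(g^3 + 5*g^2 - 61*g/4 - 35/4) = (4*g - 3)/(2*(2*g^2 + 9*g - 35))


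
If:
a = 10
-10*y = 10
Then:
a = 10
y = -1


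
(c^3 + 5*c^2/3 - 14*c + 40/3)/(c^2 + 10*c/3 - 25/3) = (3*c^2 - 10*c + 8)/(3*c - 5)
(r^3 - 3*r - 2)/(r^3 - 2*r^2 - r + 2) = (r + 1)/(r - 1)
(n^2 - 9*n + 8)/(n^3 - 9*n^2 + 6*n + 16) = (n - 1)/(n^2 - n - 2)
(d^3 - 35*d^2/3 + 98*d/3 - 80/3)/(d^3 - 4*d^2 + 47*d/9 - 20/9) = 3*(d^2 - 10*d + 16)/(3*d^2 - 7*d + 4)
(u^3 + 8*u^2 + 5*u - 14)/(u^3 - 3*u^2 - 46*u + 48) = (u^2 + 9*u + 14)/(u^2 - 2*u - 48)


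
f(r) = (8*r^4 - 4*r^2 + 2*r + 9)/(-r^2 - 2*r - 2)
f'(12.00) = -175.96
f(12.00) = -972.62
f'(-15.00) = 256.07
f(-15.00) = -2051.16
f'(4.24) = -51.84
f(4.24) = -88.94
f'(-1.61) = 54.63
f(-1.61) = -35.83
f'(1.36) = -7.44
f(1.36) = -4.82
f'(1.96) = -16.10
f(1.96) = -11.84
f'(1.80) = -13.72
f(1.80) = -9.46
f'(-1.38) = 46.05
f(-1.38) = -24.15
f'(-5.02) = 97.52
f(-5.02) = -290.12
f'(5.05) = -64.76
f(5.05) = -136.16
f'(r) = (2*r + 2)*(8*r^4 - 4*r^2 + 2*r + 9)/(-r^2 - 2*r - 2)^2 + (32*r^3 - 8*r + 2)/(-r^2 - 2*r - 2) = 2*(-8*r^5 - 24*r^4 - 32*r^3 + 5*r^2 + 17*r + 7)/(r^4 + 4*r^3 + 8*r^2 + 8*r + 4)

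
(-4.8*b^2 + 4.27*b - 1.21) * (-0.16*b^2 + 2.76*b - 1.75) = 0.768*b^4 - 13.9312*b^3 + 20.3788*b^2 - 10.8121*b + 2.1175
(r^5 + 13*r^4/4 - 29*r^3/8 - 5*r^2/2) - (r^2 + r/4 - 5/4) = r^5 + 13*r^4/4 - 29*r^3/8 - 7*r^2/2 - r/4 + 5/4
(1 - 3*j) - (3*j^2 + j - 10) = -3*j^2 - 4*j + 11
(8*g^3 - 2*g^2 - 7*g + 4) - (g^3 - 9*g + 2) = 7*g^3 - 2*g^2 + 2*g + 2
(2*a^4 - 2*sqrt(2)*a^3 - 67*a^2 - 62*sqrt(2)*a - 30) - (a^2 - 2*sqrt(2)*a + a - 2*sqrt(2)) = 2*a^4 - 2*sqrt(2)*a^3 - 68*a^2 - 60*sqrt(2)*a - a - 30 + 2*sqrt(2)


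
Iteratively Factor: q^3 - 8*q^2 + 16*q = (q - 4)*(q^2 - 4*q) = (q - 4)^2*(q)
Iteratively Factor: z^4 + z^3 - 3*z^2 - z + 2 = (z + 1)*(z^3 - 3*z + 2) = (z - 1)*(z + 1)*(z^2 + z - 2) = (z - 1)^2*(z + 1)*(z + 2)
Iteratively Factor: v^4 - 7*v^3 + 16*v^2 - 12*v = (v)*(v^3 - 7*v^2 + 16*v - 12) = v*(v - 2)*(v^2 - 5*v + 6) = v*(v - 3)*(v - 2)*(v - 2)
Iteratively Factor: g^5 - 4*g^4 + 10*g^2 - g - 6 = (g - 3)*(g^4 - g^3 - 3*g^2 + g + 2) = (g - 3)*(g + 1)*(g^3 - 2*g^2 - g + 2) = (g - 3)*(g - 2)*(g + 1)*(g^2 - 1) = (g - 3)*(g - 2)*(g - 1)*(g + 1)*(g + 1)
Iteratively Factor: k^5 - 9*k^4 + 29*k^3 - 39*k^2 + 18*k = (k - 3)*(k^4 - 6*k^3 + 11*k^2 - 6*k) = (k - 3)*(k - 2)*(k^3 - 4*k^2 + 3*k) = k*(k - 3)*(k - 2)*(k^2 - 4*k + 3) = k*(k - 3)*(k - 2)*(k - 1)*(k - 3)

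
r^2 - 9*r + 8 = (r - 8)*(r - 1)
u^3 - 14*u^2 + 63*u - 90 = (u - 6)*(u - 5)*(u - 3)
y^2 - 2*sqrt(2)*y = y*(y - 2*sqrt(2))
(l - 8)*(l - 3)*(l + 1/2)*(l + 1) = l^4 - 19*l^3/2 + 8*l^2 + 61*l/2 + 12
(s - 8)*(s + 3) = s^2 - 5*s - 24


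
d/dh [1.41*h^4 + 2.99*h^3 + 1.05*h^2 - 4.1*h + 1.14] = 5.64*h^3 + 8.97*h^2 + 2.1*h - 4.1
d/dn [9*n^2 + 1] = 18*n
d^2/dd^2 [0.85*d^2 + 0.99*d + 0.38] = 1.70000000000000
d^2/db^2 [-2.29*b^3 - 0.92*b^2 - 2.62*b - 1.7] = -13.74*b - 1.84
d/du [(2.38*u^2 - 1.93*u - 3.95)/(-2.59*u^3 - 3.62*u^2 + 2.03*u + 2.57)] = (6.1642*u^4 - 9.9974*u^3 - 32.8467*u^2 - 16.3648*u + 3.0584)/(6.7081*u^6 + 18.7516*u^5 + 2.589*u^4 - 28.0098*u^3 - 14.4859*u^2 + 10.4342*u + 6.6049)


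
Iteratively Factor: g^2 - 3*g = (g)*(g - 3)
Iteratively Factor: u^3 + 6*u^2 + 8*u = (u)*(u^2 + 6*u + 8) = u*(u + 4)*(u + 2)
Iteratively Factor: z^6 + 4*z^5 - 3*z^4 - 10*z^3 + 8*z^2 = (z - 1)*(z^5 + 5*z^4 + 2*z^3 - 8*z^2) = (z - 1)*(z + 4)*(z^4 + z^3 - 2*z^2) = (z - 1)*(z + 2)*(z + 4)*(z^3 - z^2) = (z - 1)^2*(z + 2)*(z + 4)*(z^2) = z*(z - 1)^2*(z + 2)*(z + 4)*(z)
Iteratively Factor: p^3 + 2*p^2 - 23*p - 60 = (p - 5)*(p^2 + 7*p + 12) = (p - 5)*(p + 4)*(p + 3)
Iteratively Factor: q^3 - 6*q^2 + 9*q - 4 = (q - 1)*(q^2 - 5*q + 4) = (q - 1)^2*(q - 4)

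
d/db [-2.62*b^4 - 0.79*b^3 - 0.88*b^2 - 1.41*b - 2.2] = -10.48*b^3 - 2.37*b^2 - 1.76*b - 1.41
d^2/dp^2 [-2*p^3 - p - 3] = -12*p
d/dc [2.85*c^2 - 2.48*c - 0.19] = 5.7*c - 2.48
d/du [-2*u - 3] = -2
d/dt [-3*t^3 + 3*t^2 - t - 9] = -9*t^2 + 6*t - 1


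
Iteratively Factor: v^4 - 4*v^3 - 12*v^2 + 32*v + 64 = (v - 4)*(v^3 - 12*v - 16) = (v - 4)*(v + 2)*(v^2 - 2*v - 8) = (v - 4)*(v + 2)^2*(v - 4)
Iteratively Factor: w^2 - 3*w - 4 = (w + 1)*(w - 4)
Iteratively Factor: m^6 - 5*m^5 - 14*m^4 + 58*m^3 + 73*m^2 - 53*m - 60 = (m - 4)*(m^5 - m^4 - 18*m^3 - 14*m^2 + 17*m + 15) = (m - 4)*(m - 1)*(m^4 - 18*m^2 - 32*m - 15) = (m - 4)*(m - 1)*(m + 1)*(m^3 - m^2 - 17*m - 15) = (m - 5)*(m - 4)*(m - 1)*(m + 1)*(m^2 + 4*m + 3) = (m - 5)*(m - 4)*(m - 1)*(m + 1)^2*(m + 3)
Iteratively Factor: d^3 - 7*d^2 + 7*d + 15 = (d + 1)*(d^2 - 8*d + 15) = (d - 5)*(d + 1)*(d - 3)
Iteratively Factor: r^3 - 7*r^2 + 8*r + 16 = (r - 4)*(r^2 - 3*r - 4) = (r - 4)*(r + 1)*(r - 4)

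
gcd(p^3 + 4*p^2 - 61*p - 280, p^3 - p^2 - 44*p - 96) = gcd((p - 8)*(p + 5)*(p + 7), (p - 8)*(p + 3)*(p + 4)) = p - 8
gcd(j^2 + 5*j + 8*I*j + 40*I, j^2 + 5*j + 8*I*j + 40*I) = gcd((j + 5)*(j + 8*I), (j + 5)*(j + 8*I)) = j^2 + j*(5 + 8*I) + 40*I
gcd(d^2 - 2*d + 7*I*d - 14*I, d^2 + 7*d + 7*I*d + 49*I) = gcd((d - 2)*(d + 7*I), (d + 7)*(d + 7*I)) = d + 7*I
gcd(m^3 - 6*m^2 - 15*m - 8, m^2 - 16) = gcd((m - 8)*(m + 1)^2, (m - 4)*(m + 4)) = 1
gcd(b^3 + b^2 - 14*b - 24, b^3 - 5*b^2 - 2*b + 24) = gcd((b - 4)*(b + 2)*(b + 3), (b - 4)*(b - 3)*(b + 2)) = b^2 - 2*b - 8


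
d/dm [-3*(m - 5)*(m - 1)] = 18 - 6*m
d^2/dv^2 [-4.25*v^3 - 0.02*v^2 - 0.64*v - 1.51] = -25.5*v - 0.04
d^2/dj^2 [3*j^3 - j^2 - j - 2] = 18*j - 2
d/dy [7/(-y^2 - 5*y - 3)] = 7*(2*y + 5)/(y^2 + 5*y + 3)^2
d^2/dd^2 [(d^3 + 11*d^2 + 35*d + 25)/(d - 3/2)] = 4*(4*d^3 - 18*d^2 + 27*d + 409)/(8*d^3 - 36*d^2 + 54*d - 27)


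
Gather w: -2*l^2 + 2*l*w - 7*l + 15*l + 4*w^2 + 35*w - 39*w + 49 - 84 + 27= -2*l^2 + 8*l + 4*w^2 + w*(2*l - 4) - 8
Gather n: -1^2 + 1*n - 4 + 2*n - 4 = 3*n - 9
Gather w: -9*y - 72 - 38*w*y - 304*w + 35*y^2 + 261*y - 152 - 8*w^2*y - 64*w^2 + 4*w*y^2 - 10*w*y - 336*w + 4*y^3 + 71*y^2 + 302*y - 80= w^2*(-8*y - 64) + w*(4*y^2 - 48*y - 640) + 4*y^3 + 106*y^2 + 554*y - 304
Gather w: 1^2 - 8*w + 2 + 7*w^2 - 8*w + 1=7*w^2 - 16*w + 4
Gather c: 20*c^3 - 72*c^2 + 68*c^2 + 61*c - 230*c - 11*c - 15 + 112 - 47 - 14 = 20*c^3 - 4*c^2 - 180*c + 36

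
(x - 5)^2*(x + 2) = x^3 - 8*x^2 + 5*x + 50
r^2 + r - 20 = (r - 4)*(r + 5)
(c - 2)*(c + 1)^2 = c^3 - 3*c - 2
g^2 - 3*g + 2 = (g - 2)*(g - 1)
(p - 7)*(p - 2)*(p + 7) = p^3 - 2*p^2 - 49*p + 98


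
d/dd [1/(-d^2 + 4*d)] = 2*(d - 2)/(d^2*(d - 4)^2)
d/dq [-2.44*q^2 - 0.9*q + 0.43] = -4.88*q - 0.9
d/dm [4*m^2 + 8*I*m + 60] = 8*m + 8*I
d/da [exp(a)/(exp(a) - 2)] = -2*exp(a)/(exp(2*a) - 4*exp(a) + 4)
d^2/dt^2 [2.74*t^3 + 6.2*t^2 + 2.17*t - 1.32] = 16.44*t + 12.4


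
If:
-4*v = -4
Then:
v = 1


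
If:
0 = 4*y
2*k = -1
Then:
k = -1/2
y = 0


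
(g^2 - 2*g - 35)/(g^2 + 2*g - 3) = (g^2 - 2*g - 35)/(g^2 + 2*g - 3)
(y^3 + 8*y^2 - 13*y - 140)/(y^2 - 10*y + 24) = (y^2 + 12*y + 35)/(y - 6)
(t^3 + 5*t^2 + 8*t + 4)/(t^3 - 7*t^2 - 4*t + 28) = (t^2 + 3*t + 2)/(t^2 - 9*t + 14)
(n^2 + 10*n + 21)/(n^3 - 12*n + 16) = (n^2 + 10*n + 21)/(n^3 - 12*n + 16)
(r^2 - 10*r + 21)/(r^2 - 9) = (r - 7)/(r + 3)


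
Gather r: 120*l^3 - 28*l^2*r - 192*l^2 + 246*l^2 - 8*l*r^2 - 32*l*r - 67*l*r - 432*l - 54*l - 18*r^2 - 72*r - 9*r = 120*l^3 + 54*l^2 - 486*l + r^2*(-8*l - 18) + r*(-28*l^2 - 99*l - 81)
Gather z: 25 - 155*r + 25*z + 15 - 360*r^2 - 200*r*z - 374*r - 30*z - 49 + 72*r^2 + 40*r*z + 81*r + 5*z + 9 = -288*r^2 - 160*r*z - 448*r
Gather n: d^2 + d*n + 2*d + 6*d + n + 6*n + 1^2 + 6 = d^2 + 8*d + n*(d + 7) + 7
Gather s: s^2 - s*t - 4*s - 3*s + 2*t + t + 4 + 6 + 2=s^2 + s*(-t - 7) + 3*t + 12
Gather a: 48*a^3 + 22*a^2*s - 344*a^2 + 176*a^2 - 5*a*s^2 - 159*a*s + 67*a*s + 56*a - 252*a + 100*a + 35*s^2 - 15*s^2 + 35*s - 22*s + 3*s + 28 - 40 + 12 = 48*a^3 + a^2*(22*s - 168) + a*(-5*s^2 - 92*s - 96) + 20*s^2 + 16*s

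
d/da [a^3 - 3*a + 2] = 3*a^2 - 3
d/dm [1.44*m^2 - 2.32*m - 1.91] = 2.88*m - 2.32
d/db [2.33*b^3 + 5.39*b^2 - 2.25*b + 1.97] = 6.99*b^2 + 10.78*b - 2.25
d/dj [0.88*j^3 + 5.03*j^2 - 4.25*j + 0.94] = 2.64*j^2 + 10.06*j - 4.25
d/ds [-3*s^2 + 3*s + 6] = 3 - 6*s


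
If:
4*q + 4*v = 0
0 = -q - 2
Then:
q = -2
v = 2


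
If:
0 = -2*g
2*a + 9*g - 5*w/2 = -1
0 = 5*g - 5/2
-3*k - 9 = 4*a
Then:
No Solution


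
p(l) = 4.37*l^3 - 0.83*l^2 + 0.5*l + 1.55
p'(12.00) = 1868.42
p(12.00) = 7439.39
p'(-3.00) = 123.47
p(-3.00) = -125.41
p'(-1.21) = 21.70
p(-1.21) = -8.01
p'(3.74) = 177.67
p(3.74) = 220.42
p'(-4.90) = 323.41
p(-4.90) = -534.95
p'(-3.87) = 203.27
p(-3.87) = -266.10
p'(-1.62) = 37.60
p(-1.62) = -20.02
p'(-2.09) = 61.24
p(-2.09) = -43.02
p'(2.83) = 100.80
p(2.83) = 95.36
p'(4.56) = 265.53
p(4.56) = 400.93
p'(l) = 13.11*l^2 - 1.66*l + 0.5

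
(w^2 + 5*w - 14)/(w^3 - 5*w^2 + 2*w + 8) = (w + 7)/(w^2 - 3*w - 4)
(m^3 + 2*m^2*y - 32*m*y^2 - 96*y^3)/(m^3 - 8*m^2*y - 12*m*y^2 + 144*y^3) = (-m - 4*y)/(-m + 6*y)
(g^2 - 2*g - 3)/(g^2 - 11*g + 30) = (g^2 - 2*g - 3)/(g^2 - 11*g + 30)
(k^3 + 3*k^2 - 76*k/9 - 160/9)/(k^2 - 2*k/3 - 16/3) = (3*k^2 + 17*k + 20)/(3*(k + 2))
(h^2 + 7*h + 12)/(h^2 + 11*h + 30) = (h^2 + 7*h + 12)/(h^2 + 11*h + 30)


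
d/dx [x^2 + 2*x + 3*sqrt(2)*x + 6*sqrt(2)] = 2*x + 2 + 3*sqrt(2)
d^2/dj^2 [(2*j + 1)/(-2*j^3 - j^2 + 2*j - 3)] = 2*(-4*(2*j + 1)*(3*j^2 + j - 1)^2 + (12*j^2 + 4*j + (2*j + 1)*(6*j + 1) - 4)*(2*j^3 + j^2 - 2*j + 3))/(2*j^3 + j^2 - 2*j + 3)^3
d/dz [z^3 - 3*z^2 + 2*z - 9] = 3*z^2 - 6*z + 2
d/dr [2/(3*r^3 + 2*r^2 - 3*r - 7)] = 2*(-9*r^2 - 4*r + 3)/(3*r^3 + 2*r^2 - 3*r - 7)^2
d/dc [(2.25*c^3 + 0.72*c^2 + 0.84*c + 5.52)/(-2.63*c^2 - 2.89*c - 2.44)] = (-5.9175*c^4 - 13.005*c^3 - 16.3416*c^2 + 25.5216*c + 13.9032)/(6.9169*c^4 + 15.2014*c^3 + 21.1865*c^2 + 14.1032*c + 5.9536)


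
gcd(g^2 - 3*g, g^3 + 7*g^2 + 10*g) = g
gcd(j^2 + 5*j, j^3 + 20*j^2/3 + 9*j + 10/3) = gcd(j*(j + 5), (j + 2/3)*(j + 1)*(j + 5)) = j + 5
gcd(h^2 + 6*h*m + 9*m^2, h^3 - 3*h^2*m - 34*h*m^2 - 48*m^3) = h + 3*m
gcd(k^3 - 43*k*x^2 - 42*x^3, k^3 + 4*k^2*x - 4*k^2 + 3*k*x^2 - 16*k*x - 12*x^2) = k + x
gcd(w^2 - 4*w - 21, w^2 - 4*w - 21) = w^2 - 4*w - 21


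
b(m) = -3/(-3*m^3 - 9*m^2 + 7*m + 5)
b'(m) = -3*(9*m^2 + 18*m - 7)/(-3*m^3 - 9*m^2 + 7*m + 5)^2 = 3*(-9*m^2 - 18*m + 7)/(3*m^3 + 9*m^2 - 7*m - 5)^2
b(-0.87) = 0.51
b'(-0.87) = 1.35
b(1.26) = 0.46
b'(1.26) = -2.15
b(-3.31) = 0.38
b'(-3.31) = -1.51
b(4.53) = 0.01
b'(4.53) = -0.00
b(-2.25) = 0.14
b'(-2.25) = 0.01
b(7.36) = 0.00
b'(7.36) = -0.00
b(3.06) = 0.02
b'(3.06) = -0.02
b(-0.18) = -0.87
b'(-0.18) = 2.48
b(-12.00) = 0.00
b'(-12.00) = 0.00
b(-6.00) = -0.01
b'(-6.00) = -0.00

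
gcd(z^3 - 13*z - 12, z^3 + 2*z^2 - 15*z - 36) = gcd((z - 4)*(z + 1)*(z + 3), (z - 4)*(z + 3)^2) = z^2 - z - 12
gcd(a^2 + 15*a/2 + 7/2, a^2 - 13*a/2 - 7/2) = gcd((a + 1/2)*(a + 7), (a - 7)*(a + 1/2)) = a + 1/2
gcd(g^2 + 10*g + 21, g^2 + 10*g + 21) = g^2 + 10*g + 21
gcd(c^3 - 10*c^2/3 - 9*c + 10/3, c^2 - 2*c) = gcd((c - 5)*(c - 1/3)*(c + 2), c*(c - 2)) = 1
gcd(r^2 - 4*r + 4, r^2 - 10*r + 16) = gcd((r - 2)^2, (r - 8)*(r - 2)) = r - 2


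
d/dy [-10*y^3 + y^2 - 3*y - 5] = -30*y^2 + 2*y - 3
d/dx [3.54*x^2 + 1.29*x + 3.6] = 7.08*x + 1.29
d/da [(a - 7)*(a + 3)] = 2*a - 4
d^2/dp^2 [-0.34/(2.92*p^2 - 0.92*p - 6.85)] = (-5.797952*p^2 + 1.826752*p + 0.34*(5.84*p - 0.92)*(11.68*p - 1.84) + 13.60136)/(-2.92*p^2 + 0.92*p + 6.85)^3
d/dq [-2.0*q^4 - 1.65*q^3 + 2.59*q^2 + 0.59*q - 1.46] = -8.0*q^3 - 4.95*q^2 + 5.18*q + 0.59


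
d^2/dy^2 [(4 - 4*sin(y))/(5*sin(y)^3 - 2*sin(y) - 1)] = 4*(-100*sin(y)^7 + 225*sin(y)^6 + 110*sin(y)^5 - 385*sin(y)^4 + 65*sin(y)^3 + 126*sin(y)^2 - 33*sin(y) - 12)/(-5*sin(y)^3 + 2*sin(y) + 1)^3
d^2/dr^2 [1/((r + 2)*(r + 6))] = 2*((r + 2)^2 + (r + 2)*(r + 6) + (r + 6)^2)/((r + 2)^3*(r + 6)^3)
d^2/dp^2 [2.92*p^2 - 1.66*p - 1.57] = 5.84000000000000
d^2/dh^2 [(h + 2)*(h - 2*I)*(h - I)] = 6*h + 4 - 6*I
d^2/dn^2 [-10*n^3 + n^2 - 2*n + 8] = 2 - 60*n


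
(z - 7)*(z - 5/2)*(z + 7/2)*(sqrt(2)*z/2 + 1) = sqrt(2)*z^4/2 - 3*sqrt(2)*z^3 + z^3 - 63*sqrt(2)*z^2/8 - 6*z^2 - 63*z/4 + 245*sqrt(2)*z/8 + 245/4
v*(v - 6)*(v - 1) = v^3 - 7*v^2 + 6*v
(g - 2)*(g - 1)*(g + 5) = g^3 + 2*g^2 - 13*g + 10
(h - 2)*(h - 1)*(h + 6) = h^3 + 3*h^2 - 16*h + 12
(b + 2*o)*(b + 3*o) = b^2 + 5*b*o + 6*o^2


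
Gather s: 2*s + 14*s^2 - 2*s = 14*s^2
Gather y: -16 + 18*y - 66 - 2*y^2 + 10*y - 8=-2*y^2 + 28*y - 90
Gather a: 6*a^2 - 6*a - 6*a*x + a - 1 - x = 6*a^2 + a*(-6*x - 5) - x - 1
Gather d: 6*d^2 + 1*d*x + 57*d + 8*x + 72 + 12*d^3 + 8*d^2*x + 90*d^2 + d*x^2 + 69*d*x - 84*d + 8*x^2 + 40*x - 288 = 12*d^3 + d^2*(8*x + 96) + d*(x^2 + 70*x - 27) + 8*x^2 + 48*x - 216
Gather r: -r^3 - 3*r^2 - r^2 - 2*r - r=-r^3 - 4*r^2 - 3*r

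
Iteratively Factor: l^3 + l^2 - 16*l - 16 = (l + 1)*(l^2 - 16) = (l - 4)*(l + 1)*(l + 4)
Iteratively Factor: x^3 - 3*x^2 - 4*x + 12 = (x - 3)*(x^2 - 4) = (x - 3)*(x + 2)*(x - 2)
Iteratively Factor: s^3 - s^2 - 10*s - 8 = (s + 1)*(s^2 - 2*s - 8) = (s + 1)*(s + 2)*(s - 4)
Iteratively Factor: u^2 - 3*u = (u - 3)*(u)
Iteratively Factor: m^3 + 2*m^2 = (m)*(m^2 + 2*m) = m^2*(m + 2)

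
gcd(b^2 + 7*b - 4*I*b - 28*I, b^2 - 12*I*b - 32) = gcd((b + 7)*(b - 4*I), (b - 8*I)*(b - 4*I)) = b - 4*I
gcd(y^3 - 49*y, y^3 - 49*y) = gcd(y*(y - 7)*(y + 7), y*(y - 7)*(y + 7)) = y^3 - 49*y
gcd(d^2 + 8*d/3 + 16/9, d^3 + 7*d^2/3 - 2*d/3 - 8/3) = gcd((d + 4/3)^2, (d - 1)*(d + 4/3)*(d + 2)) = d + 4/3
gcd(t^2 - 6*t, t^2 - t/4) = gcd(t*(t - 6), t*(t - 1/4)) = t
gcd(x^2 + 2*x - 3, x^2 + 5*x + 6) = x + 3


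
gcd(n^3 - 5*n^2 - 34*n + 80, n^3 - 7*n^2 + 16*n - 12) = n - 2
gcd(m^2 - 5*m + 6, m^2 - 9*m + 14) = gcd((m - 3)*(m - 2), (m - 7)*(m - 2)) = m - 2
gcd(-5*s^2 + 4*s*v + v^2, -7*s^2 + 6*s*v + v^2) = s - v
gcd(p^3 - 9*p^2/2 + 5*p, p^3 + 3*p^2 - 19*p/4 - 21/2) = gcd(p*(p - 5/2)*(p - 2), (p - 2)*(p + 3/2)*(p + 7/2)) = p - 2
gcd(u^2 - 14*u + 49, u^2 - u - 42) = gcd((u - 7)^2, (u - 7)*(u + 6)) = u - 7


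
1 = 1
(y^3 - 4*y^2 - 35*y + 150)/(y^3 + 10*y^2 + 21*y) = (y^3 - 4*y^2 - 35*y + 150)/(y*(y^2 + 10*y + 21))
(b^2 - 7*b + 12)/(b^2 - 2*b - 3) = (b - 4)/(b + 1)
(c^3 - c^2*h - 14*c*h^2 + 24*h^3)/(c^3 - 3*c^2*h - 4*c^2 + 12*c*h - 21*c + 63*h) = (c^2 + 2*c*h - 8*h^2)/(c^2 - 4*c - 21)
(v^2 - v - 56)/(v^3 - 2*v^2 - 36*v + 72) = (v^2 - v - 56)/(v^3 - 2*v^2 - 36*v + 72)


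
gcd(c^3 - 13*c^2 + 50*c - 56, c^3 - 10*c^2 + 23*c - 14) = c^2 - 9*c + 14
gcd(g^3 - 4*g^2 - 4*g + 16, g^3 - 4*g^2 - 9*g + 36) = g - 4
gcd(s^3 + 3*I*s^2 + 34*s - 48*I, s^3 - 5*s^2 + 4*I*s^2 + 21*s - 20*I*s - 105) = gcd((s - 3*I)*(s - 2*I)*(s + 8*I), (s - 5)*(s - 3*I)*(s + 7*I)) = s - 3*I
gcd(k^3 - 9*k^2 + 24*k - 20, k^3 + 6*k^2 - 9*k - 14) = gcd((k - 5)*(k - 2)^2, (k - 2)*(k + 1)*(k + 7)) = k - 2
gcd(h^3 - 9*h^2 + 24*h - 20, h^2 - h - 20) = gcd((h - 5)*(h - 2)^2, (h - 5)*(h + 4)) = h - 5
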